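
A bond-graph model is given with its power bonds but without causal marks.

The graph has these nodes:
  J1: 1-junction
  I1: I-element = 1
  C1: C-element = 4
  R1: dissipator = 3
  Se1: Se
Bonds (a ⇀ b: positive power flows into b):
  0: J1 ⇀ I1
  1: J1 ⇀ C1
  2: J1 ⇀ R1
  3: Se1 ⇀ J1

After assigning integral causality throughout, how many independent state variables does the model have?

2  (C1, I1 all integral)

β3 →J1  (Se1 (Se) sets effort on bond)
β0 →I1  (I1 outputs flow p/I1)
β1 →J1  (J1: bond 0 brought flow, rest push out)
β2 →J1  (J1: bond 0 brought flow, rest push out)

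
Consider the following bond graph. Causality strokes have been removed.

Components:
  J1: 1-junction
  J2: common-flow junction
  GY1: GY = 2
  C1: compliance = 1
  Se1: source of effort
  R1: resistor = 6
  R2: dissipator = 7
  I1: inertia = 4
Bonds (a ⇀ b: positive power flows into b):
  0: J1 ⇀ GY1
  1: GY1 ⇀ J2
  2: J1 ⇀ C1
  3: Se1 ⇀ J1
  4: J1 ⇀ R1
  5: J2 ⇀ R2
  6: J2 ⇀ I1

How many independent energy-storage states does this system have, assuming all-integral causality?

2  (C1, I1 all integral)

β3 stroke→J1  (source Se1 imposes e)
β2 stroke→J1  (C1: C, integral causality)
β6 stroke→I1  (I1 integral (f out))
β1 stroke→J2  (common-f at J2 fixed by 6)
β5 stroke→J2  (J2 flow already set via bond 6)
β0 stroke→J1  (GY GY1: same side as bond 1)
β4 stroke→R1  (J1 needs exactly one f-in)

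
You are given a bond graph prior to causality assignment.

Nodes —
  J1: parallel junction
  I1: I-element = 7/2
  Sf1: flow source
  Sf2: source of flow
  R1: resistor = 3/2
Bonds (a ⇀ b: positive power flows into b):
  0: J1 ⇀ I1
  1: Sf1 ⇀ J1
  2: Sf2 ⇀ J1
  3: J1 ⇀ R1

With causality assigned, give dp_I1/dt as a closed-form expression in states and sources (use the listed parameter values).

dp_I1/dt = 3*F_Sf1/2 + 3*F_Sf2/2 - 3*p_I1/7

#1 stroke→Sf1  (Sf1: flow source, stroke at near end)
#2 stroke→Sf2  (Sf2 (Sf) sets flow on bond)
#0 stroke→I1  (I1: I, integral causality)
#3 stroke→J1  (J1 needs exactly one e-in)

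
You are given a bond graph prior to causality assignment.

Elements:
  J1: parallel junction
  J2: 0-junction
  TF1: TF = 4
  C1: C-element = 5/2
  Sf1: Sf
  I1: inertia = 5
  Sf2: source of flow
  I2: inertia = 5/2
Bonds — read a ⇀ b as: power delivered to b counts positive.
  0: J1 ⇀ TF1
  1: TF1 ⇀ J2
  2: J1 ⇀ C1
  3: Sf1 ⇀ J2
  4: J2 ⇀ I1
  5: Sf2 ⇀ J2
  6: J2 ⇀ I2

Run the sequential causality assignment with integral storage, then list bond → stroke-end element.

bond 0 |TF1
bond 1 |J2
bond 2 |J1
bond 3 |Sf1
bond 4 |I1
bond 5 |Sf2
bond 6 |I2

bond 3 stroke→Sf1  (source Sf1 imposes f)
bond 5 stroke→Sf2  (Sf2: flow source, stroke at near end)
bond 2 stroke→J1  (C1: C, integral causality)
bond 0 stroke→TF1  (common-e at J1 fixed by 2)
bond 1 stroke→J2  (TF TF1: opposite of bond 0)
bond 4 stroke→I1  (J2 effort already set via bond 1)
bond 6 stroke→I2  (J2 effort already set via bond 1)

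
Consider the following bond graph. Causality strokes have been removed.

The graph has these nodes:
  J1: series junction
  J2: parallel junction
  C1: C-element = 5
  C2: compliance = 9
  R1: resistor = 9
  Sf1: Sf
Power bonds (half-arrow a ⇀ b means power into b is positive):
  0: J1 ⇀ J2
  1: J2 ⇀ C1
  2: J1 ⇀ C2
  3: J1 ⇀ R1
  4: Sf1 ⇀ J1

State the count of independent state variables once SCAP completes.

2  (C1, C2 all integral)

b4 →Sf1  (Sf1: flow source, stroke at near end)
b0 →J1  (J1: bond 4 brought flow, rest push out)
b2 →J1  (J1: bond 4 brought flow, rest push out)
b3 →J1  (J1: bond 4 brought flow, rest push out)
b1 →J2  (only one effort-in slot at J2)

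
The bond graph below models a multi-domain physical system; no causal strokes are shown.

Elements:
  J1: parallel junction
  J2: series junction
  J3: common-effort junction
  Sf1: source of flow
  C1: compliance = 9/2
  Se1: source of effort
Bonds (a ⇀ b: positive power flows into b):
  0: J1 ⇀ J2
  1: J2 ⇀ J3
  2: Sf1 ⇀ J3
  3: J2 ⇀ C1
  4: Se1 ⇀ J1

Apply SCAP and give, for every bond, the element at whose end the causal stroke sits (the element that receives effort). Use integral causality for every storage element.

bond 2 stroke→Sf1  (Sf1: flow source, stroke at near end)
bond 4 stroke→J1  (source Se1 imposes e)
bond 0 stroke→J2  (common-e at J1 fixed by 4)
bond 1 stroke→J3  (closing 0-jn rule on J3)
bond 3 stroke→J2  (J2 flow already set via bond 1)

β0 |J2
β1 |J3
β2 |Sf1
β3 |J2
β4 |J1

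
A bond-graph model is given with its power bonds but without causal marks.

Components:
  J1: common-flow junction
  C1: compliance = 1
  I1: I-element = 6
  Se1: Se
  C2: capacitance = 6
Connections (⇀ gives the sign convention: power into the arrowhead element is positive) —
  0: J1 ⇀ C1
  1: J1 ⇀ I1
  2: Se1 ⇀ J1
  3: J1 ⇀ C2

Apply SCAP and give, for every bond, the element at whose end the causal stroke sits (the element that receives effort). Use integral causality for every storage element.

bond 0 |J1
bond 1 |I1
bond 2 |J1
bond 3 |J1

bond 2 →J1  (Se1 fixes effort; stroke away)
bond 0 →J1  (C1 integral (e out))
bond 1 →I1  (I1: I, integral causality)
bond 3 →J1  (J1 flow already set via bond 1)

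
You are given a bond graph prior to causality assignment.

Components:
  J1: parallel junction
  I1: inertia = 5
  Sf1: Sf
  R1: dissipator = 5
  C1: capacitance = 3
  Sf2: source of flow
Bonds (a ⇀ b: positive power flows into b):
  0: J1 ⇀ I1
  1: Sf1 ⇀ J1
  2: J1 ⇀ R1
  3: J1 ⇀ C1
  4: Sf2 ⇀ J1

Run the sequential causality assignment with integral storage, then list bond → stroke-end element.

bond 0 →I1
bond 1 →Sf1
bond 2 →R1
bond 3 →J1
bond 4 →Sf2

b1 |Sf1  (source Sf1 imposes f)
b4 |Sf2  (Sf2 (Sf) sets flow on bond)
b0 |I1  (I1 integral (f out))
b3 |J1  (prefer integral on C1)
b2 |R1  (J1 effort already set via bond 3)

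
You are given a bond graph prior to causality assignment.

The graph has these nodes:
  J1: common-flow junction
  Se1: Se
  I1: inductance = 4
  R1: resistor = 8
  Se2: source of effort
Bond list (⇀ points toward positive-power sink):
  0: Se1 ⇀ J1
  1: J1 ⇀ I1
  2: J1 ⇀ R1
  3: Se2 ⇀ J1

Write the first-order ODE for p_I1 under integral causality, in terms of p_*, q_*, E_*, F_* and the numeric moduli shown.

b0 →J1  (Se1 fixes effort; stroke away)
b3 →J1  (source Se2 imposes e)
b1 →I1  (I1 integral (f out))
b2 →J1  (common-f at J1 fixed by 1)

dp_I1/dt = E_Se1 + E_Se2 - 2*p_I1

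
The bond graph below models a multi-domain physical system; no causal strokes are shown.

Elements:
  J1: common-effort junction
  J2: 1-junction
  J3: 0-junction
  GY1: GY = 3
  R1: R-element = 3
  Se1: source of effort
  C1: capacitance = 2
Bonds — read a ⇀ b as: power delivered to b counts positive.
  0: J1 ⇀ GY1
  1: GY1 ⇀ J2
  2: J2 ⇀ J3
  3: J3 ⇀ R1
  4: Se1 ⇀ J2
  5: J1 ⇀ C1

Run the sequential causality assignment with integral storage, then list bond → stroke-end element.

bond 0 |GY1
bond 1 |GY1
bond 2 |J2
bond 3 |J3
bond 4 |J2
bond 5 |J1

β4 stroke at J2  (Se1: effort source, stroke at far end)
β5 stroke at J1  (C1 outputs effort q/C1)
β0 stroke at GY1  (J1: bond 5 brought effort, rest push out)
β1 stroke at GY1  (GY GY1: same side as bond 0)
β2 stroke at J2  (J2 flow already set via bond 1)
β3 stroke at J3  (J3 needs exactly one e-in)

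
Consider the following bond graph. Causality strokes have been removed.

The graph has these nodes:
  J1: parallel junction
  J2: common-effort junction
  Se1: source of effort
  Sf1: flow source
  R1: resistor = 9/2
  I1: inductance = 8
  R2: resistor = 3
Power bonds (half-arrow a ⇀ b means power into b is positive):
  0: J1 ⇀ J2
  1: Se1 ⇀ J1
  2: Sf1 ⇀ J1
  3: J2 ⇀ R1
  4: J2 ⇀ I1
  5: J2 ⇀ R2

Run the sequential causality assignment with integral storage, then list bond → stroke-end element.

β0 →J2
β1 →J1
β2 →Sf1
β3 →R1
β4 →I1
β5 →R2

b1 stroke→J1  (source Se1 imposes e)
b2 stroke→Sf1  (source Sf1 imposes f)
b0 stroke→J2  (common-e at J1 fixed by 1)
b3 stroke→R1  (common-e at J2 fixed by 0)
b4 stroke→I1  (common-e at J2 fixed by 0)
b5 stroke→R2  (common-e at J2 fixed by 0)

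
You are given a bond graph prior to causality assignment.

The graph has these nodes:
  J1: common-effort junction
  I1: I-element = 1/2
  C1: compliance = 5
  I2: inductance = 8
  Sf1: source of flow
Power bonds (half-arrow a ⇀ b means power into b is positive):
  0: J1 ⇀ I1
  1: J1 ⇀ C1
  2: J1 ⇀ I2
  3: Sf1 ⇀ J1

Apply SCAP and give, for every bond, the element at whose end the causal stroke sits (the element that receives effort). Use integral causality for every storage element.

bond 0 stroke at I1
bond 1 stroke at J1
bond 2 stroke at I2
bond 3 stroke at Sf1

#3 →Sf1  (Sf1 (Sf) sets flow on bond)
#0 →I1  (prefer integral on I1)
#1 →J1  (C1 integral (e out))
#2 →I2  (common-e at J1 fixed by 1)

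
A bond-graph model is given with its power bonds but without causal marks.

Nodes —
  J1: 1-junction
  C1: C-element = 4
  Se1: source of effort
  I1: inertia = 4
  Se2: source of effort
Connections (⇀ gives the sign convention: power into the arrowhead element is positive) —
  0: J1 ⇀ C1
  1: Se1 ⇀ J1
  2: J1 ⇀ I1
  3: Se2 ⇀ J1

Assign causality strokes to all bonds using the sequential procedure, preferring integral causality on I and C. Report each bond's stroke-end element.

b0 →J1
b1 →J1
b2 →I1
b3 →J1

β1 stroke→J1  (source Se1 imposes e)
β3 stroke→J1  (Se2 (Se) sets effort on bond)
β0 stroke→J1  (C1 outputs effort q/C1)
β2 stroke→I1  (J1: last free bond brings flow in)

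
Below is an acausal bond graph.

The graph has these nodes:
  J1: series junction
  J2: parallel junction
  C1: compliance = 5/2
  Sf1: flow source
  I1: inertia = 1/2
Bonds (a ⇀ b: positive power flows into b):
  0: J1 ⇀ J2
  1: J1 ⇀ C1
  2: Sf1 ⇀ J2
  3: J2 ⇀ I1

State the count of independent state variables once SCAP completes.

2  (C1, I1 all integral)

#2 →Sf1  (Sf1: flow source, stroke at near end)
#1 →J1  (prefer integral on C1)
#0 →J2  (only one flow-in slot at J1)
#3 →I1  (J2: bond 0 brought effort, rest push out)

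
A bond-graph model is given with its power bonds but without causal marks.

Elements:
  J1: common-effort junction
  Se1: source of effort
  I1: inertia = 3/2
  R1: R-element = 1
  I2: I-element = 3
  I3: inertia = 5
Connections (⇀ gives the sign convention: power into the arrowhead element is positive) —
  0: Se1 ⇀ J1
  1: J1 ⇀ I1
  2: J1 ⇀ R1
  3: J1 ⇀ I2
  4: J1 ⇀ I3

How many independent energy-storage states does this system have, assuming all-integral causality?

3  (I1, I2, I3 all integral)

bond 0 |J1  (Se1 (Se) sets effort on bond)
bond 1 |I1  (J1 effort already set via bond 0)
bond 2 |R1  (common-e at J1 fixed by 0)
bond 3 |I2  (J1: bond 0 brought effort, rest push out)
bond 4 |I3  (common-e at J1 fixed by 0)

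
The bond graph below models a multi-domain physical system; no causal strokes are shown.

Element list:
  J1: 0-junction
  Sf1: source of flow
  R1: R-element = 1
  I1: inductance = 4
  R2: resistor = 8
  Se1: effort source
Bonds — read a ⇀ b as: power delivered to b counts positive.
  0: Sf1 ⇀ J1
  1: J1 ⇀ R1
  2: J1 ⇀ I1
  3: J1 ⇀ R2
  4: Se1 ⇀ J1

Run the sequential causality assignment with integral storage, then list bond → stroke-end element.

bond 0 stroke→Sf1
bond 1 stroke→R1
bond 2 stroke→I1
bond 3 stroke→R2
bond 4 stroke→J1

#0 →Sf1  (Sf1: flow source, stroke at near end)
#4 →J1  (Se1 (Se) sets effort on bond)
#1 →R1  (J1 effort already set via bond 4)
#2 →I1  (common-e at J1 fixed by 4)
#3 →R2  (0-jn J1 has e-setter on 4)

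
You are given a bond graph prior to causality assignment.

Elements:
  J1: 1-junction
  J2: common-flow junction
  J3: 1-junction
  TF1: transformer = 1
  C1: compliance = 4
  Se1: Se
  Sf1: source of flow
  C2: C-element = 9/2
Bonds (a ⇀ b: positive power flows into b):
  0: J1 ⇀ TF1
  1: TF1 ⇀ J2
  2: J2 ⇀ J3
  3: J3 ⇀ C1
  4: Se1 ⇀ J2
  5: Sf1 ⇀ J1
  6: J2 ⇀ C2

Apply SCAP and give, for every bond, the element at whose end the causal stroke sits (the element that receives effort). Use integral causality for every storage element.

bond 0 →J1
bond 1 →TF1
bond 2 →J2
bond 3 →J3
bond 4 →J2
bond 5 →Sf1
bond 6 →J2

b4 |J2  (Se1: effort source, stroke at far end)
b5 |Sf1  (Sf1 (Sf) sets flow on bond)
b0 |J1  (1-jn J1 has f-setter on 5)
b1 |TF1  (through TF1, causality passes straight; one stroke at TF1)
b2 |J2  (J2: bond 1 brought flow, rest push out)
b6 |J2  (1-jn J2 has f-setter on 1)
b3 |J3  (common-f at J3 fixed by 2)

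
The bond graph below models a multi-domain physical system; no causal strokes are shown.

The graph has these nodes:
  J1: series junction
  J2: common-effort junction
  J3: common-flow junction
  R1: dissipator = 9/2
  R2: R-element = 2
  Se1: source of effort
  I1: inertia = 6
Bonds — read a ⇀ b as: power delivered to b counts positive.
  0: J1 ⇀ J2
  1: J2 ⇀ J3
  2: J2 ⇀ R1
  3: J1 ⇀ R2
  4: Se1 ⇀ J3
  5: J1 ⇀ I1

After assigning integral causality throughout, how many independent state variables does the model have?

1  (I1 all integral)

#4 stroke at J3  (Se1 (Se) sets effort on bond)
#1 stroke at J2  (only one flow-in slot at J3)
#0 stroke at J1  (common-e at J2 fixed by 1)
#2 stroke at R1  (common-e at J2 fixed by 1)
#5 stroke at I1  (prefer integral on I1)
#3 stroke at J1  (J1: bond 5 brought flow, rest push out)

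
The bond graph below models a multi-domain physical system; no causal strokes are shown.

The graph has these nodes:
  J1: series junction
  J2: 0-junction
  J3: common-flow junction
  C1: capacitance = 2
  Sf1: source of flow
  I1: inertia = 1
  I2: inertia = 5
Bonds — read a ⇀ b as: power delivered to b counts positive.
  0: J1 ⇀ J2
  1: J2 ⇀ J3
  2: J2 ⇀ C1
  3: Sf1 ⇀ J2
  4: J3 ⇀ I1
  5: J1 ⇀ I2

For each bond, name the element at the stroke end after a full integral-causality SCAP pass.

b0 stroke→J1
b1 stroke→J3
b2 stroke→J2
b3 stroke→Sf1
b4 stroke→I1
b5 stroke→I2

bond 3 stroke→Sf1  (Sf1: flow source, stroke at near end)
bond 2 stroke→J2  (prefer integral on C1)
bond 0 stroke→J1  (J2 effort already set via bond 2)
bond 1 stroke→J3  (0-jn J2 has e-setter on 2)
bond 4 stroke→I1  (only one flow-in slot at J3)
bond 5 stroke→I2  (only one flow-in slot at J1)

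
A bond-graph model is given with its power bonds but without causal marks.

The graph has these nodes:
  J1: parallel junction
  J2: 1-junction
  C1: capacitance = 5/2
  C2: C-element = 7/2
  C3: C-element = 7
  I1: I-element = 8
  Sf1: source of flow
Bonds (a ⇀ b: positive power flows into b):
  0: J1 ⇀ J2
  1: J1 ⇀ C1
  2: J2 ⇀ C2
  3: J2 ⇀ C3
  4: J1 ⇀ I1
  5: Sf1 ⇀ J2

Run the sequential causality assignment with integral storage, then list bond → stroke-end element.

b0 →J2
b1 →J1
b2 →J2
b3 →J2
b4 →I1
b5 →Sf1

β5 |Sf1  (source Sf1 imposes f)
β0 |J2  (1-jn J2 has f-setter on 5)
β2 |J2  (J2: bond 5 brought flow, rest push out)
β3 |J2  (J2: bond 5 brought flow, rest push out)
β1 |J1  (prefer integral on C1)
β4 |I1  (J1: bond 1 brought effort, rest push out)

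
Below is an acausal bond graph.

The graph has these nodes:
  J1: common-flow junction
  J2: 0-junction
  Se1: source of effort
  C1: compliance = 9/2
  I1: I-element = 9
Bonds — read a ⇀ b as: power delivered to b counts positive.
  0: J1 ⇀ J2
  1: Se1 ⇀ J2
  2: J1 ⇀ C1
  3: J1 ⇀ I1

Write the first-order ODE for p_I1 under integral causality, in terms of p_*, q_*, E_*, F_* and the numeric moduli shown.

b1 stroke at J2  (Se1 fixes effort; stroke away)
b0 stroke at J1  (J2 effort already set via bond 1)
b2 stroke at J1  (C1 outputs effort q/C1)
b3 stroke at I1  (closing 1-jn rule on J1)

dp_I1/dt = -E_Se1 - 2*q_C1/9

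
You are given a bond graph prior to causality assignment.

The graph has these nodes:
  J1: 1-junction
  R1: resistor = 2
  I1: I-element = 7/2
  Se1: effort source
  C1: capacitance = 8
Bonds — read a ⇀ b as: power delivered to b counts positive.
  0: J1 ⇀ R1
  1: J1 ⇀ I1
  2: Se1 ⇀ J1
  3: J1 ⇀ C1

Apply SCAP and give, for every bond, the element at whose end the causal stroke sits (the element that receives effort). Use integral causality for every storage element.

β0 |J1
β1 |I1
β2 |J1
β3 |J1

β2 stroke→J1  (Se1 (Se) sets effort on bond)
β1 stroke→I1  (prefer integral on I1)
β0 stroke→J1  (common-f at J1 fixed by 1)
β3 stroke→J1  (1-jn J1 has f-setter on 1)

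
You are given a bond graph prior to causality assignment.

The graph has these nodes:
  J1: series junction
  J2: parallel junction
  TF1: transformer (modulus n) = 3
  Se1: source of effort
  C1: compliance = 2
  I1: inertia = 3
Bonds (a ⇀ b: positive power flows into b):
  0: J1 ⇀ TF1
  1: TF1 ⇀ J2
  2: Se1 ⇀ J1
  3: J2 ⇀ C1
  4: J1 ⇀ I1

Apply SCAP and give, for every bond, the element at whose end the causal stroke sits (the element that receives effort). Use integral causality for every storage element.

bond 2 stroke at J1  (source Se1 imposes e)
bond 3 stroke at J2  (C1 outputs effort q/C1)
bond 1 stroke at TF1  (J2 effort already set via bond 3)
bond 0 stroke at J1  (TF1: transformer flips bond 1)
bond 4 stroke at I1  (only one flow-in slot at J1)

β0 →J1
β1 →TF1
β2 →J1
β3 →J2
β4 →I1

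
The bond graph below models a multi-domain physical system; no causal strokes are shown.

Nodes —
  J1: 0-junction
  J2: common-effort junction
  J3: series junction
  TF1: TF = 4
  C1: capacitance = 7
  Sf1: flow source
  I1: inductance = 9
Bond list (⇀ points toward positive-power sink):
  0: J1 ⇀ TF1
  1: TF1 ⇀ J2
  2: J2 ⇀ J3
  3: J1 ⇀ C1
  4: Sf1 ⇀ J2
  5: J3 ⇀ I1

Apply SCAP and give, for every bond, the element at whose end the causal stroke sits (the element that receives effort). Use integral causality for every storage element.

bond 4 stroke at Sf1  (Sf1 (Sf) sets flow on bond)
bond 3 stroke at J1  (C1 integral (e out))
bond 0 stroke at TF1  (J1: bond 3 brought effort, rest push out)
bond 1 stroke at J2  (TF TF1: opposite of bond 0)
bond 2 stroke at J3  (J2 effort already set via bond 1)
bond 5 stroke at I1  (J3 needs exactly one f-in)

#0 |TF1
#1 |J2
#2 |J3
#3 |J1
#4 |Sf1
#5 |I1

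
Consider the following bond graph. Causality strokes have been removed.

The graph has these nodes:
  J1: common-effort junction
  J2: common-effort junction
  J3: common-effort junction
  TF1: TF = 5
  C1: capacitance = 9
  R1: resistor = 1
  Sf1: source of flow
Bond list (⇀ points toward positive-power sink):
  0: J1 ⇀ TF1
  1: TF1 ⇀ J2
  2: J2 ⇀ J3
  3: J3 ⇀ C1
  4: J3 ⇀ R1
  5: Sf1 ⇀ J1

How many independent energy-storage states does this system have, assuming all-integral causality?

β5 |Sf1  (source Sf1 imposes f)
β0 |J1  (only one effort-in slot at J1)
β1 |TF1  (TF TF1: opposite of bond 0)
β2 |J2  (J2: last free bond brings effort in)
β3 |J3  (prefer integral on C1)
β4 |R1  (J3: bond 3 brought effort, rest push out)

1  (C1 all integral)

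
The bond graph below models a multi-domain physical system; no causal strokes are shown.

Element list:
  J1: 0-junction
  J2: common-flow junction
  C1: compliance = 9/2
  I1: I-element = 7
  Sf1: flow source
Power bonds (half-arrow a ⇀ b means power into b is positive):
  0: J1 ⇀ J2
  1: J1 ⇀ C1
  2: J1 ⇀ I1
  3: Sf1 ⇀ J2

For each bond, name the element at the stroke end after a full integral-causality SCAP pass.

b3 →Sf1  (Sf1 (Sf) sets flow on bond)
b0 →J2  (common-f at J2 fixed by 3)
b1 →J1  (C1: C, integral causality)
b2 →I1  (common-e at J1 fixed by 1)

β0 stroke→J2
β1 stroke→J1
β2 stroke→I1
β3 stroke→Sf1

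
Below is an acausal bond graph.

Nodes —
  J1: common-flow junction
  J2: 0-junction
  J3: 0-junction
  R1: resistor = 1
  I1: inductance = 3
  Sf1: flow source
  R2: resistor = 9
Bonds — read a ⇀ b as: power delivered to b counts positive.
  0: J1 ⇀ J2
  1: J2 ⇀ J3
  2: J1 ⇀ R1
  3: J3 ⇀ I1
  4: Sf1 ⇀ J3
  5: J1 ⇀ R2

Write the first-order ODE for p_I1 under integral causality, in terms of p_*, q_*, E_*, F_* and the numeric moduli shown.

#4 stroke at Sf1  (Sf1 (Sf) sets flow on bond)
#3 stroke at I1  (I1 outputs flow p/I1)
#1 stroke at J3  (only one effort-in slot at J3)
#0 stroke at J2  (closing 0-jn rule on J2)
#2 stroke at J1  (J1 flow already set via bond 0)
#5 stroke at J1  (1-jn J1 has f-setter on 0)

dp_I1/dt = 10*F_Sf1 - 10*p_I1/3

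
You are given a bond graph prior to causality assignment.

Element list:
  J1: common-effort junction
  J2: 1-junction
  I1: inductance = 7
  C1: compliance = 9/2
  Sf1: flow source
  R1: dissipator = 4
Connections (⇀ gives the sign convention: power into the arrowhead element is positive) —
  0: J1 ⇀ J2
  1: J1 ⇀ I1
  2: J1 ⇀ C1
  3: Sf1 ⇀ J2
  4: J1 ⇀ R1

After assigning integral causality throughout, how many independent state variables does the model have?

β3 |Sf1  (Sf1 fixes flow; stroke at Sf1)
β0 |J2  (common-f at J2 fixed by 3)
β1 |I1  (I1: I, integral causality)
β2 |J1  (prefer integral on C1)
β4 |R1  (J1 effort already set via bond 2)

2  (C1, I1 all integral)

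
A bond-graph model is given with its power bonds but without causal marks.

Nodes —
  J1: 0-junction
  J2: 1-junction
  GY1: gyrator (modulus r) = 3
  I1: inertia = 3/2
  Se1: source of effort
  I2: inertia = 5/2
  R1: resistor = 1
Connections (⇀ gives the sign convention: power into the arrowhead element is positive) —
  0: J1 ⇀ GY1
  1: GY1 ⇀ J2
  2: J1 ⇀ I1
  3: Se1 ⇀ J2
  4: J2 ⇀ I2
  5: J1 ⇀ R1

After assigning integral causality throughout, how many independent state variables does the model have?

2  (I1, I2 all integral)

β3 stroke at J2  (source Se1 imposes e)
β2 stroke at I1  (I1 outputs flow p/I1)
β4 stroke at I2  (prefer integral on I2)
β1 stroke at J2  (J2: bond 4 brought flow, rest push out)
β0 stroke at J1  (through GY1, causality inverts; strokes same side of GY1)
β5 stroke at R1  (J1: bond 0 brought effort, rest push out)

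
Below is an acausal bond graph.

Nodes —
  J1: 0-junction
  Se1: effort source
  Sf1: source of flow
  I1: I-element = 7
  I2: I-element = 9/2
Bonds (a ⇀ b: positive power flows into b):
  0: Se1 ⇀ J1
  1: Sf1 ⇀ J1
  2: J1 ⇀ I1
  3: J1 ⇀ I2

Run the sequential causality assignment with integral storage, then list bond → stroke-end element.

#0 →J1
#1 →Sf1
#2 →I1
#3 →I2

b0 stroke at J1  (Se1 (Se) sets effort on bond)
b1 stroke at Sf1  (Sf1 fixes flow; stroke at Sf1)
b2 stroke at I1  (0-jn J1 has e-setter on 0)
b3 stroke at I2  (0-jn J1 has e-setter on 0)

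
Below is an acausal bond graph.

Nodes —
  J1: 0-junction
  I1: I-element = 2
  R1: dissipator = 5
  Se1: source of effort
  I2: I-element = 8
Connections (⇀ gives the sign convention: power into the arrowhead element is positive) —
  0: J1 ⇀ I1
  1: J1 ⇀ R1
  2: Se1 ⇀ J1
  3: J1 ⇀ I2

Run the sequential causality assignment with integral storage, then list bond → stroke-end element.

b2 stroke→J1  (Se1 fixes effort; stroke away)
b0 stroke→I1  (0-jn J1 has e-setter on 2)
b1 stroke→R1  (J1 effort already set via bond 2)
b3 stroke→I2  (common-e at J1 fixed by 2)

b0 |I1
b1 |R1
b2 |J1
b3 |I2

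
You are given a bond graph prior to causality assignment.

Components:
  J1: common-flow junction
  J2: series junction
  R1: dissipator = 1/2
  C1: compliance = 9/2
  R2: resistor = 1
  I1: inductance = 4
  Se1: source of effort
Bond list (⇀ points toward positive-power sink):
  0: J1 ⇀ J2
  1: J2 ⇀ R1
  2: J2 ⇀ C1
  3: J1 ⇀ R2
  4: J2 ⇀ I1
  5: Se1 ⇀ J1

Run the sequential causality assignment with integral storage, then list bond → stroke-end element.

b5 |J1  (Se1 (Se) sets effort on bond)
b2 |J2  (C1 integral (e out))
b4 |I1  (prefer integral on I1)
b0 |J2  (1-jn J2 has f-setter on 4)
b1 |J2  (1-jn J2 has f-setter on 4)
b3 |J1  (common-f at J1 fixed by 0)

β0 stroke→J2
β1 stroke→J2
β2 stroke→J2
β3 stroke→J1
β4 stroke→I1
β5 stroke→J1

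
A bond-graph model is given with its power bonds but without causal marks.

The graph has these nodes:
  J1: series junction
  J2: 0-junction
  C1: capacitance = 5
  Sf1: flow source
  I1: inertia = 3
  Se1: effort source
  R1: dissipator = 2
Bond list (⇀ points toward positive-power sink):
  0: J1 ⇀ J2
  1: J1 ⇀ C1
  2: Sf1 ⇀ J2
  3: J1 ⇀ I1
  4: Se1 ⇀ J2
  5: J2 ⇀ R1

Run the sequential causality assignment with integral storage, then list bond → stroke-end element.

b0 →J1
b1 →J1
b2 →Sf1
b3 →I1
b4 →J2
b5 →R1

#2 stroke at Sf1  (Sf1 fixes flow; stroke at Sf1)
#4 stroke at J2  (Se1: effort source, stroke at far end)
#0 stroke at J1  (J2 effort already set via bond 4)
#5 stroke at R1  (J2 effort already set via bond 4)
#1 stroke at J1  (C1 integral (e out))
#3 stroke at I1  (J1 needs exactly one f-in)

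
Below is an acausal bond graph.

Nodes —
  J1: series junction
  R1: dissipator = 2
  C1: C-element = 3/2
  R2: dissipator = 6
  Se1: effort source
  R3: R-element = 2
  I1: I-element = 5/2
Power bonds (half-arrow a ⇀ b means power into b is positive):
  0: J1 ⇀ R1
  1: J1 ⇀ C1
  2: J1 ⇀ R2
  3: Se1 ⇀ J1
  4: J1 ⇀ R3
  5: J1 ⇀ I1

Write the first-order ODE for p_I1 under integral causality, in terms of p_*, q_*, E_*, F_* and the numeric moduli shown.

dp_I1/dt = E_Se1 - 4*p_I1 - 2*q_C1/3

b3 stroke→J1  (source Se1 imposes e)
b1 stroke→J1  (C1 outputs effort q/C1)
b5 stroke→I1  (I1 outputs flow p/I1)
b0 stroke→J1  (common-f at J1 fixed by 5)
b2 stroke→J1  (common-f at J1 fixed by 5)
b4 stroke→J1  (common-f at J1 fixed by 5)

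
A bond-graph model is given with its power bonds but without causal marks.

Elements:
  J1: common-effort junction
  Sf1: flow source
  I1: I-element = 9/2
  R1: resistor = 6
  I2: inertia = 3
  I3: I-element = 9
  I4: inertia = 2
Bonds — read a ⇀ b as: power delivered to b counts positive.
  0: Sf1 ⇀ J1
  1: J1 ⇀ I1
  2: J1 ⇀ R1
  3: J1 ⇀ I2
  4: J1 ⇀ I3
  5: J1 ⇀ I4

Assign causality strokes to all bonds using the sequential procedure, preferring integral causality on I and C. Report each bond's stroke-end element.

bond 0 →Sf1
bond 1 →I1
bond 2 →J1
bond 3 →I2
bond 4 →I3
bond 5 →I4

β0 stroke→Sf1  (source Sf1 imposes f)
β1 stroke→I1  (I1 outputs flow p/I1)
β3 stroke→I2  (I2 integral (f out))
β4 stroke→I3  (prefer integral on I3)
β5 stroke→I4  (I4 integral (f out))
β2 stroke→J1  (closing 0-jn rule on J1)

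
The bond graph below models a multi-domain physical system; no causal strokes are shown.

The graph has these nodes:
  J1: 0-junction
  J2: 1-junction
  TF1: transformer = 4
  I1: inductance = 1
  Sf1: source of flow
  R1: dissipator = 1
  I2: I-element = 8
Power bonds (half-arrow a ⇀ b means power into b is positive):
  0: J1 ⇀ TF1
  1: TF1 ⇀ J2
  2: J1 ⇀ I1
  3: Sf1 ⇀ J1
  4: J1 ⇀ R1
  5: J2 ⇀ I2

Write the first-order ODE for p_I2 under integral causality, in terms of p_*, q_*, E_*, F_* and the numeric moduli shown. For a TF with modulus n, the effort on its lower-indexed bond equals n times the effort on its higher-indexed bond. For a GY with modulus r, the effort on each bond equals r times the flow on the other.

#3 stroke→Sf1  (source Sf1 imposes f)
#2 stroke→I1  (I1: I, integral causality)
#5 stroke→I2  (I2 outputs flow p/I2)
#1 stroke→J2  (J2: bond 5 brought flow, rest push out)
#0 stroke→TF1  (through TF1, causality passes straight; one stroke at TF1)
#4 stroke→J1  (only one effort-in slot at J1)

dp_I2/dt = F_Sf1/4 - p_I1/4 - p_I2/128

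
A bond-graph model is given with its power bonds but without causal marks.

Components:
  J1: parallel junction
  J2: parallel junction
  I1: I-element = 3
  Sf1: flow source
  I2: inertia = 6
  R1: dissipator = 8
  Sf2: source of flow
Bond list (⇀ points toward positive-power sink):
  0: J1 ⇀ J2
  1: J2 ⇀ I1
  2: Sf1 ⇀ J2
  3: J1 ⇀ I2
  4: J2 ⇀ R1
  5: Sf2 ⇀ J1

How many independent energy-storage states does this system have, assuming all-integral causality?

2  (I1, I2 all integral)

b2 |Sf1  (Sf1 fixes flow; stroke at Sf1)
b5 |Sf2  (Sf2 (Sf) sets flow on bond)
b1 |I1  (prefer integral on I1)
b3 |I2  (I2 integral (f out))
b0 |J1  (J1 needs exactly one e-in)
b4 |J2  (J2 needs exactly one e-in)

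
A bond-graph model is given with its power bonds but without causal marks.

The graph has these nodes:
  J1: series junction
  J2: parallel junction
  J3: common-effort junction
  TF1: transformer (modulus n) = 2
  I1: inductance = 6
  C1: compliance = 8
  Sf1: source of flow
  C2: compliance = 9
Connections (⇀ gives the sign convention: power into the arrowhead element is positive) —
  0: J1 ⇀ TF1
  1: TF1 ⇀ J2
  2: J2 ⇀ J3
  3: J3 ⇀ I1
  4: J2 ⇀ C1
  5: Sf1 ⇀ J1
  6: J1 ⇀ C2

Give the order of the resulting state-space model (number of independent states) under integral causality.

b5 →Sf1  (source Sf1 imposes f)
b0 →J1  (J1: bond 5 brought flow, rest push out)
b6 →J1  (1-jn J1 has f-setter on 5)
b1 →TF1  (TF1: transformer flips bond 0)
b3 →I1  (I1: I, integral causality)
b2 →J3  (closing 0-jn rule on J3)
b4 →J2  (J2 needs exactly one e-in)

3  (C1, C2, I1 all integral)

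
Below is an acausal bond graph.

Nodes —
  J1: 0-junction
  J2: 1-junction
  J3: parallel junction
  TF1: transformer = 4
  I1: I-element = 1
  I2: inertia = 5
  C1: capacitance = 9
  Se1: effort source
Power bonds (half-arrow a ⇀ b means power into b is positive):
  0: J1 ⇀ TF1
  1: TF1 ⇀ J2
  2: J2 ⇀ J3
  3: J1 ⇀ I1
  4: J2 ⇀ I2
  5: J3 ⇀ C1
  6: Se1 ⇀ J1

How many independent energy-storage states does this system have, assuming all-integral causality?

3  (C1, I1, I2 all integral)

b6 |J1  (Se1 (Se) sets effort on bond)
b0 |TF1  (J1 effort already set via bond 6)
b3 |I1  (common-e at J1 fixed by 6)
b1 |J2  (through TF1, causality passes straight; one stroke at TF1)
b4 |I2  (I2 integral (f out))
b2 |J2  (common-f at J2 fixed by 4)
b5 |J3  (J3: last free bond brings effort in)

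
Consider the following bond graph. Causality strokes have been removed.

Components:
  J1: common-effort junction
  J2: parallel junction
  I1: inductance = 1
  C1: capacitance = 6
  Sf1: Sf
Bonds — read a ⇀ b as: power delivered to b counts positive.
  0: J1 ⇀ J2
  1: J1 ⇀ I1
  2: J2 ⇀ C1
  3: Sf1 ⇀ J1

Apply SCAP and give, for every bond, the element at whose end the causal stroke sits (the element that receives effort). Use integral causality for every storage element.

β3 stroke→Sf1  (source Sf1 imposes f)
β1 stroke→I1  (prefer integral on I1)
β0 stroke→J1  (J1: last free bond brings effort in)
β2 stroke→J2  (only one effort-in slot at J2)

β0 |J1
β1 |I1
β2 |J2
β3 |Sf1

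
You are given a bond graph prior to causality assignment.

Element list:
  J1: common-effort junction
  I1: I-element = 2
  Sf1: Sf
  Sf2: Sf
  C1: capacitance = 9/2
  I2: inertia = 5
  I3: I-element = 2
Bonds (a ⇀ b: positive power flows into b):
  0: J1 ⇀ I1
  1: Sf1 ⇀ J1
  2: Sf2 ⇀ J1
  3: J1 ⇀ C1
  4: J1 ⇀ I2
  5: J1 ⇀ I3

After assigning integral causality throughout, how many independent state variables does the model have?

bond 1 stroke at Sf1  (Sf1: flow source, stroke at near end)
bond 2 stroke at Sf2  (source Sf2 imposes f)
bond 0 stroke at I1  (I1 integral (f out))
bond 3 stroke at J1  (C1 outputs effort q/C1)
bond 4 stroke at I2  (common-e at J1 fixed by 3)
bond 5 stroke at I3  (J1: bond 3 brought effort, rest push out)

4  (C1, I1, I2, I3 all integral)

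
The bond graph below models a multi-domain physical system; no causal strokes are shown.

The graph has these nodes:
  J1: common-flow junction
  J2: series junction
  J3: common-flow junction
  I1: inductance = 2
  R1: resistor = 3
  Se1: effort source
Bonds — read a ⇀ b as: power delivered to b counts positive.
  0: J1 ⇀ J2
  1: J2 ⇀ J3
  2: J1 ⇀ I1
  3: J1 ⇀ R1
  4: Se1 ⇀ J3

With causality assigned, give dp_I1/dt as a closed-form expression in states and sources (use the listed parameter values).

dp_I1/dt = E_Se1 - 3*p_I1/2

b4 →J3  (Se1 fixes effort; stroke away)
b1 →J2  (only one flow-in slot at J3)
b0 →J1  (J2 needs exactly one f-in)
b2 →I1  (I1: I, integral causality)
b3 →J1  (J1 flow already set via bond 2)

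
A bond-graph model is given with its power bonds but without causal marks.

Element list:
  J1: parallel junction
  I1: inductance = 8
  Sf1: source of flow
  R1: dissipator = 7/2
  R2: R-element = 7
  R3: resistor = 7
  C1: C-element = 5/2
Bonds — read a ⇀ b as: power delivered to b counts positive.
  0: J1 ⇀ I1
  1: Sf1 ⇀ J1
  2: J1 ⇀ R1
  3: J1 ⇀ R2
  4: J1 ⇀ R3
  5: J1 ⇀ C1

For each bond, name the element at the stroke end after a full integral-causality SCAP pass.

bond 1 stroke at Sf1  (Sf1 fixes flow; stroke at Sf1)
bond 0 stroke at I1  (I1 integral (f out))
bond 5 stroke at J1  (C1: C, integral causality)
bond 2 stroke at R1  (J1 effort already set via bond 5)
bond 3 stroke at R2  (J1: bond 5 brought effort, rest push out)
bond 4 stroke at R3  (J1: bond 5 brought effort, rest push out)

β0 stroke at I1
β1 stroke at Sf1
β2 stroke at R1
β3 stroke at R2
β4 stroke at R3
β5 stroke at J1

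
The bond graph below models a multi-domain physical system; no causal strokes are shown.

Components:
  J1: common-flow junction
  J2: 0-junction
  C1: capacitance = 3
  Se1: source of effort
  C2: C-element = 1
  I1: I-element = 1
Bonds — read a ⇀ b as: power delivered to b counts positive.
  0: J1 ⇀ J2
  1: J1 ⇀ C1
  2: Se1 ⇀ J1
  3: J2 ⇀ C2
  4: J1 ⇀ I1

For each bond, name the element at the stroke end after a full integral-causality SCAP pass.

b0 |J1
b1 |J1
b2 |J1
b3 |J2
b4 |I1

#2 stroke→J1  (Se1 fixes effort; stroke away)
#1 stroke→J1  (C1 outputs effort q/C1)
#3 stroke→J2  (C2 outputs effort q/C2)
#0 stroke→J1  (0-jn J2 has e-setter on 3)
#4 stroke→I1  (closing 1-jn rule on J1)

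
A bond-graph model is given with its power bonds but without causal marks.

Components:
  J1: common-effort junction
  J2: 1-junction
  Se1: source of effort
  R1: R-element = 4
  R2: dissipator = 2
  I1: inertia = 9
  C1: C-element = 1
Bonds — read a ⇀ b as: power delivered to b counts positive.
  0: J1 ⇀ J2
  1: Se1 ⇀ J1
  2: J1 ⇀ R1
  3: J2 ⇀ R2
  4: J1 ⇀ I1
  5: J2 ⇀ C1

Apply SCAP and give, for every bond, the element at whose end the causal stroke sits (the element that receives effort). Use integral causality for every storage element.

b0 →J2
b1 →J1
b2 →R1
b3 →R2
b4 →I1
b5 →J2

b1 stroke at J1  (source Se1 imposes e)
b0 stroke at J2  (J1: bond 1 brought effort, rest push out)
b2 stroke at R1  (J1: bond 1 brought effort, rest push out)
b4 stroke at I1  (J1 effort already set via bond 1)
b5 stroke at J2  (C1 outputs effort q/C1)
b3 stroke at R2  (J2: last free bond brings flow in)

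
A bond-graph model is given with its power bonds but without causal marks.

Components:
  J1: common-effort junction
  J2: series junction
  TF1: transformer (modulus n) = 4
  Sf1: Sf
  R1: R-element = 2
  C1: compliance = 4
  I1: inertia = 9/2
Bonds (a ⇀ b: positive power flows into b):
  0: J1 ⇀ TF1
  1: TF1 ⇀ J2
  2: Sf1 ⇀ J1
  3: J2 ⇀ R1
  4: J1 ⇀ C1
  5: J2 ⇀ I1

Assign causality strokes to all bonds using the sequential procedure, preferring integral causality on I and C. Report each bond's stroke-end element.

b0 →TF1
b1 →J2
b2 →Sf1
b3 →J2
b4 →J1
b5 →I1

#2 |Sf1  (source Sf1 imposes f)
#4 |J1  (C1: C, integral causality)
#0 |TF1  (J1: bond 4 brought effort, rest push out)
#1 |J2  (TF TF1: opposite of bond 0)
#5 |I1  (I1 integral (f out))
#3 |J2  (1-jn J2 has f-setter on 5)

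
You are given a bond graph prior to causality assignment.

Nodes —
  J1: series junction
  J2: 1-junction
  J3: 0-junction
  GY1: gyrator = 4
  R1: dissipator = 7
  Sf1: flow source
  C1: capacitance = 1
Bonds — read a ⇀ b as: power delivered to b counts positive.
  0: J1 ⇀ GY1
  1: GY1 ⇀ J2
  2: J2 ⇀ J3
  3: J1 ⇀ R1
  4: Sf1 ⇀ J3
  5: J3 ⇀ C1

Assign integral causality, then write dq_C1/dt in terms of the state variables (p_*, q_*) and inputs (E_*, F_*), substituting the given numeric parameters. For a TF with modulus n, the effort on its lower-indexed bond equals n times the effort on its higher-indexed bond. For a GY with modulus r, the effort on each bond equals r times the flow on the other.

dq_C1/dt = F_Sf1 - 7*q_C1/16

bond 4 stroke→Sf1  (Sf1 (Sf) sets flow on bond)
bond 5 stroke→J3  (prefer integral on C1)
bond 2 stroke→J2  (0-jn J3 has e-setter on 5)
bond 1 stroke→GY1  (closing 1-jn rule on J2)
bond 0 stroke→GY1  (GY1: gyrator matches bond 1)
bond 3 stroke→J1  (J1: bond 0 brought flow, rest push out)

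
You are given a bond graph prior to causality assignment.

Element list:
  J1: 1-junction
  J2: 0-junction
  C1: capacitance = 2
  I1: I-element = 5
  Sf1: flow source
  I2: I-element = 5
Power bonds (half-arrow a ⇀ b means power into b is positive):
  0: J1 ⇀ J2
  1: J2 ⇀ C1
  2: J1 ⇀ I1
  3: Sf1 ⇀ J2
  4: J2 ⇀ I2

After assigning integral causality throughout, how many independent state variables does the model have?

bond 3 stroke→Sf1  (Sf1 fixes flow; stroke at Sf1)
bond 1 stroke→J2  (C1 outputs effort q/C1)
bond 0 stroke→J1  (0-jn J2 has e-setter on 1)
bond 4 stroke→I2  (J2: bond 1 brought effort, rest push out)
bond 2 stroke→I1  (closing 1-jn rule on J1)

3  (C1, I1, I2 all integral)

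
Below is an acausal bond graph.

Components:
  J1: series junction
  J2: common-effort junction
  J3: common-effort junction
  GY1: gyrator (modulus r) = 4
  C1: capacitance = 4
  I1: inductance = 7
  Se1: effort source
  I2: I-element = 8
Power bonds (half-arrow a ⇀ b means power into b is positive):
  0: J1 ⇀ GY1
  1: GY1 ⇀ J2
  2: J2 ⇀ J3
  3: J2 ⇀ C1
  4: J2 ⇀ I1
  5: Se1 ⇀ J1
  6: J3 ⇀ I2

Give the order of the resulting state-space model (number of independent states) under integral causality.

3  (C1, I1, I2 all integral)

b5 →J1  (Se1: effort source, stroke at far end)
b0 →GY1  (only one flow-in slot at J1)
b1 →GY1  (GY1 both-in/both-out from 0)
b3 →J2  (C1 integral (e out))
b2 →J3  (J2 effort already set via bond 3)
b4 →I1  (J2: bond 3 brought effort, rest push out)
b6 →I2  (common-e at J3 fixed by 2)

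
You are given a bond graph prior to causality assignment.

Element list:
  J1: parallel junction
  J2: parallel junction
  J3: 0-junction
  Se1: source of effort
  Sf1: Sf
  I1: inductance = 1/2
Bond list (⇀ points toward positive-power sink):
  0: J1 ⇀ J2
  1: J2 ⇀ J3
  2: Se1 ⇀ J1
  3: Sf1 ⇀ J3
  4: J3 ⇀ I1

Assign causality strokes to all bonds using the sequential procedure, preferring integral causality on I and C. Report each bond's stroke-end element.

bond 0 stroke→J2
bond 1 stroke→J3
bond 2 stroke→J1
bond 3 stroke→Sf1
bond 4 stroke→I1

#2 stroke at J1  (Se1 fixes effort; stroke away)
#3 stroke at Sf1  (Sf1 fixes flow; stroke at Sf1)
#0 stroke at J2  (J1: bond 2 brought effort, rest push out)
#1 stroke at J3  (common-e at J2 fixed by 0)
#4 stroke at I1  (0-jn J3 has e-setter on 1)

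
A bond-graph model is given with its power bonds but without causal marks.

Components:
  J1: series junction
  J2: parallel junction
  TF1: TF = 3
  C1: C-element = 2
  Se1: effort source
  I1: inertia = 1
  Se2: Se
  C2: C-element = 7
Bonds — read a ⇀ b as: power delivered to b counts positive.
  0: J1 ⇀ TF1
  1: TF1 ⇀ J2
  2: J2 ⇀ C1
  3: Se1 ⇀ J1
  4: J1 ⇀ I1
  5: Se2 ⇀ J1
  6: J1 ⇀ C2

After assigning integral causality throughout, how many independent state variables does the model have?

bond 3 →J1  (Se1 (Se) sets effort on bond)
bond 5 →J1  (source Se2 imposes e)
bond 2 →J2  (C1: C, integral causality)
bond 1 →TF1  (common-e at J2 fixed by 2)
bond 0 →J1  (TF TF1: opposite of bond 1)
bond 4 →I1  (I1: I, integral causality)
bond 6 →J1  (J1 flow already set via bond 4)

3  (C1, C2, I1 all integral)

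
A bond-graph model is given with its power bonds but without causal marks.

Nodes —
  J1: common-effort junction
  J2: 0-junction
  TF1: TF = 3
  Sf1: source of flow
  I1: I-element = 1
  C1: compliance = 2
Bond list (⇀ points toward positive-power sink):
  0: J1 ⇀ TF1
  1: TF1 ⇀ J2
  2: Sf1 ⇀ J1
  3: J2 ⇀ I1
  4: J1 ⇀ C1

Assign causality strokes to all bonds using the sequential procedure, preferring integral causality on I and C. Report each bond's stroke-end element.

bond 0 stroke→TF1
bond 1 stroke→J2
bond 2 stroke→Sf1
bond 3 stroke→I1
bond 4 stroke→J1

bond 2 |Sf1  (Sf1 fixes flow; stroke at Sf1)
bond 3 |I1  (I1 integral (f out))
bond 1 |J2  (J2: last free bond brings effort in)
bond 0 |TF1  (TF TF1: opposite of bond 1)
bond 4 |J1  (J1: last free bond brings effort in)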